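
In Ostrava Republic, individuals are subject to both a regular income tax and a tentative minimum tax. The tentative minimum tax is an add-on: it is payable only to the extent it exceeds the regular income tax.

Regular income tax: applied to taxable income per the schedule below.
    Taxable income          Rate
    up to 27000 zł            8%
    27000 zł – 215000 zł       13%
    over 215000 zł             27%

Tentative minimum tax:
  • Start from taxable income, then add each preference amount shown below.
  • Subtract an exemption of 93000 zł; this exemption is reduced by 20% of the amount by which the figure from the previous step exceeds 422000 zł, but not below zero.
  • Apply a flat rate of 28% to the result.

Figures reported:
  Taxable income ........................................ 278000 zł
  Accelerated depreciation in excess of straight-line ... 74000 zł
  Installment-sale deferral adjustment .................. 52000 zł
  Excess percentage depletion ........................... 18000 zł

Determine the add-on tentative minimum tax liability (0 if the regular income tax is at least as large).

48510 zł

Regular income tax:
  27000 zł × 8% = 2160 zł
  188000 zł × 13% = 24440 zł
  63000 zł × 27% = 17010 zł
  → 43610 zł

Tentative minimum tax:
  Adjusted income: 278000 zł + 74000 zł + 52000 zł + 18000 zł = 422000 zł
  Exemption: 422000 zł ≤ 422000 zł, so full 93000 zł applies
  Base: 422000 zł − 93000 zł = 329000 zł
  329000 zł × 28% = 92120 zł

Excess of tentative minimum tax over regular income tax: 92120 zł − 43610 zł = 48510 zł.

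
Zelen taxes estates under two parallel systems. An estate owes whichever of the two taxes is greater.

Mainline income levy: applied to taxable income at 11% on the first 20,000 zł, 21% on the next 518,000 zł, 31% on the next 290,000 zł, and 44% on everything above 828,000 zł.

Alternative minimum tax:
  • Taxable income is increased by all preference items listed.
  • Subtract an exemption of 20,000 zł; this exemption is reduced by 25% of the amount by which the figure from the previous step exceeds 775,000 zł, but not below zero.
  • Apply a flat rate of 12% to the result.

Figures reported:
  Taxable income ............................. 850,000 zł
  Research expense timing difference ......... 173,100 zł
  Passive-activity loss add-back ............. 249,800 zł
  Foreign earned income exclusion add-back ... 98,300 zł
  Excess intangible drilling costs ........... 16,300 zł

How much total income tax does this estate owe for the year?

Alternative minimum tax:
  Adjusted income: 850,000 zł + 173,100 zł + 249,800 zł + 98,300 zł + 16,300 zł = 1,387,500 zł
  Exemption: 25% × (1,387,500 zł − 775,000 zł) = 153,125 zł ≥ 20,000 zł, so the exemption is fully phased out
  Base: 1,387,500 zł − 0 zł = 1,387,500 zł
  1,387,500 zł × 12% = 166,500 zł

Mainline income levy:
  20,000 zł × 11% = 2,200 zł
  518,000 zł × 21% = 108,780 zł
  290,000 zł × 31% = 89,900 zł
  22,000 zł × 44% = 9,680 zł
  → 210,560 zł

210,560 zł > 166,500 zł, so the mainline income levy governs.

210,560 zł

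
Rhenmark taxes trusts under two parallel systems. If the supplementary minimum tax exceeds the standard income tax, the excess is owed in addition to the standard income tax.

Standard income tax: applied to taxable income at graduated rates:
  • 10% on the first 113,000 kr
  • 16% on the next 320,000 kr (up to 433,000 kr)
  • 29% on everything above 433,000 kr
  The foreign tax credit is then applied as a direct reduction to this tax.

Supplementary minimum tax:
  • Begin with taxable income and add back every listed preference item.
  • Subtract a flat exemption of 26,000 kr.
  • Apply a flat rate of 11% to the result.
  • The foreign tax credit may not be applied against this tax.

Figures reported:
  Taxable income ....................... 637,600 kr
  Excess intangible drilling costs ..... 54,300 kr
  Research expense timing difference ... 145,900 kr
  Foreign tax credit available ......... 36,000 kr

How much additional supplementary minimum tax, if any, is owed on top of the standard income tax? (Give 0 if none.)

Standard income tax:
  113,000 kr × 10% = 11,300 kr
  320,000 kr × 16% = 51,200 kr
  204,600 kr × 29% = 59,334 kr
  → 121,834 kr
  Less foreign tax credit 36,000 kr → 85,834 kr

Supplementary minimum tax:
  Adjusted income: 637,600 kr + 54,300 kr + 145,900 kr = 837,800 kr
  Less exemption 26,000 kr → base 811,800 kr
  811,800 kr × 11% = 89,298 kr

Excess of supplementary minimum tax over standard income tax: 89,298 kr − 85,834 kr = 3,464 kr.

3,464 kr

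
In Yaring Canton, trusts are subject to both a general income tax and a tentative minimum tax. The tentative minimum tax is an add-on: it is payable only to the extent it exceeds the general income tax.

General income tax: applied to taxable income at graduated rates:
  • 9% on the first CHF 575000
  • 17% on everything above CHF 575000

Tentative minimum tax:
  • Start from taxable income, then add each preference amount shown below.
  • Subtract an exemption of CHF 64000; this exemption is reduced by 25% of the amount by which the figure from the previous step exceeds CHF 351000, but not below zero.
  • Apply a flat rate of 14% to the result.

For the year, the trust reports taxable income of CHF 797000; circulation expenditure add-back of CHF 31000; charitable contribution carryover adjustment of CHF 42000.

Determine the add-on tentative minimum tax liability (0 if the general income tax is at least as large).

General income tax:
  CHF 575000 × 9% = CHF 51750
  CHF 222000 × 17% = CHF 37740
  → CHF 89490

Tentative minimum tax:
  Adjusted income: CHF 797000 + CHF 31000 + CHF 42000 = CHF 870000
  Exemption: 25% × (CHF 870000 − CHF 351000) = CHF 129750 ≥ CHF 64000, so the exemption is fully phased out
  Base: CHF 870000 − CHF 0 = CHF 870000
  CHF 870000 × 14% = CHF 121800

Excess of tentative minimum tax over general income tax: CHF 121800 − CHF 89490 = CHF 32310.

CHF 32310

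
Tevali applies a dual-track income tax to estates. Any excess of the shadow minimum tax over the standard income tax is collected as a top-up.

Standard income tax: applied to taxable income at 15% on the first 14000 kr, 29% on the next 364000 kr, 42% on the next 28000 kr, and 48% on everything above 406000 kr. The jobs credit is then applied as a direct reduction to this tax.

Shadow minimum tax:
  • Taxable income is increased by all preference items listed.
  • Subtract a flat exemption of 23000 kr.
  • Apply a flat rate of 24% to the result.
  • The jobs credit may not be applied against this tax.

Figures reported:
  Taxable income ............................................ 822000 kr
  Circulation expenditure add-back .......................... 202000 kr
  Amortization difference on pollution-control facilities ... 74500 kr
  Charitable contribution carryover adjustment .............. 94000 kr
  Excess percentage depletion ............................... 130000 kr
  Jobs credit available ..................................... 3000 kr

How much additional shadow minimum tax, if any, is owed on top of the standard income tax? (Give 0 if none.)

0 kr

Standard income tax:
  14000 kr × 15% = 2100 kr
  364000 kr × 29% = 105560 kr
  28000 kr × 42% = 11760 kr
  416000 kr × 48% = 199680 kr
  → 319100 kr
  Less jobs credit 3000 kr → 316100 kr

Shadow minimum tax:
  Adjusted income: 822000 kr + 202000 kr + 74500 kr + 94000 kr + 130000 kr = 1322500 kr
  Less exemption 23000 kr → base 1299500 kr
  1299500 kr × 24% = 311880 kr

311880 kr ≤ 316100 kr, so no add-on is due.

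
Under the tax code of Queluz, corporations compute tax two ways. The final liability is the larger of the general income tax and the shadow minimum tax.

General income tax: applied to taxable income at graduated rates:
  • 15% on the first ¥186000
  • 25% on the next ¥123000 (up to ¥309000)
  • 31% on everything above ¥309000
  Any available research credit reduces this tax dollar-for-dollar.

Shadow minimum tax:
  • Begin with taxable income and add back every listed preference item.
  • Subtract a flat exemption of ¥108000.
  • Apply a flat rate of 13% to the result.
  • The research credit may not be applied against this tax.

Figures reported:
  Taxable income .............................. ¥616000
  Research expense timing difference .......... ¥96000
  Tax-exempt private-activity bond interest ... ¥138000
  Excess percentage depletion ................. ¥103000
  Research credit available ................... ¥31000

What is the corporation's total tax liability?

General income tax:
  ¥186000 × 15% = ¥27900
  ¥123000 × 25% = ¥30750
  ¥307000 × 31% = ¥95170
  → ¥153820
  Less research credit ¥31000 → ¥122820

Shadow minimum tax:
  Adjusted income: ¥616000 + ¥96000 + ¥138000 + ¥103000 = ¥953000
  Less exemption ¥108000 → base ¥845000
  ¥845000 × 13% = ¥109850

¥122820 > ¥109850, so the general income tax governs.

¥122820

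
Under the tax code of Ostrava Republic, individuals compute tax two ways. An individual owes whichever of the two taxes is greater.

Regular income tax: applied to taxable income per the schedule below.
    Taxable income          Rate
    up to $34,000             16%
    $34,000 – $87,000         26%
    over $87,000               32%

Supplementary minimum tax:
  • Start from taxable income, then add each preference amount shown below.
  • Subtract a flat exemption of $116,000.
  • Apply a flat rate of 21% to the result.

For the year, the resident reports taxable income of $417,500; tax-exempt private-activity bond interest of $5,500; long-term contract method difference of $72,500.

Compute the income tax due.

$124,980

Regular income tax:
  $34,000 × 16% = $5,440
  $53,000 × 26% = $13,780
  $330,500 × 32% = $105,760
  → $124,980

Supplementary minimum tax:
  Adjusted income: $417,500 + $5,500 + $72,500 = $495,500
  Less exemption $116,000 → base $379,500
  $379,500 × 21% = $79,695

$124,980 > $79,695, so the regular income tax governs.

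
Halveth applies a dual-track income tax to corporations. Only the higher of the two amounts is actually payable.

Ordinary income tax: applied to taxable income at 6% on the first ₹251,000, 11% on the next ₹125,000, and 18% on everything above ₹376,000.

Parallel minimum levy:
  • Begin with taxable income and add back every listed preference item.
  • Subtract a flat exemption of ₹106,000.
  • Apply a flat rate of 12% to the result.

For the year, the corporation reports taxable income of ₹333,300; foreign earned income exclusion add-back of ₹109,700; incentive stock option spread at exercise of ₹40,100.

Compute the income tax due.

Ordinary income tax:
  ₹251,000 × 6% = ₹15,060
  ₹82,300 × 11% = ₹9,053
  → ₹24,113

Parallel minimum levy:
  Adjusted income: ₹333,300 + ₹109,700 + ₹40,100 = ₹483,100
  Less exemption ₹106,000 → base ₹377,100
  ₹377,100 × 12% = ₹45,252

₹45,252 > ₹24,113, so the parallel minimum levy is the binding amount.

₹45,252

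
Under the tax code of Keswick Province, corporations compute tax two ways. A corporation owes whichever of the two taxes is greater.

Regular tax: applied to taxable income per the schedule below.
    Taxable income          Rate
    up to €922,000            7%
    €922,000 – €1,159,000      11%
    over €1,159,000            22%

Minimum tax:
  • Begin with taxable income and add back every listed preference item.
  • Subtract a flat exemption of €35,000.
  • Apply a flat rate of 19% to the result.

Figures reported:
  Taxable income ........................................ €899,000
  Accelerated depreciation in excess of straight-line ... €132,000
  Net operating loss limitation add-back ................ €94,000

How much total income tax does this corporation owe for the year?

Regular tax:
  €899,000 × 7% = €62,930

Minimum tax:
  Adjusted income: €899,000 + €132,000 + €94,000 = €1,125,000
  Less exemption €35,000 → base €1,090,000
  €1,090,000 × 19% = €207,100

€207,100 > €62,930, so the minimum tax is the binding amount.

€207,100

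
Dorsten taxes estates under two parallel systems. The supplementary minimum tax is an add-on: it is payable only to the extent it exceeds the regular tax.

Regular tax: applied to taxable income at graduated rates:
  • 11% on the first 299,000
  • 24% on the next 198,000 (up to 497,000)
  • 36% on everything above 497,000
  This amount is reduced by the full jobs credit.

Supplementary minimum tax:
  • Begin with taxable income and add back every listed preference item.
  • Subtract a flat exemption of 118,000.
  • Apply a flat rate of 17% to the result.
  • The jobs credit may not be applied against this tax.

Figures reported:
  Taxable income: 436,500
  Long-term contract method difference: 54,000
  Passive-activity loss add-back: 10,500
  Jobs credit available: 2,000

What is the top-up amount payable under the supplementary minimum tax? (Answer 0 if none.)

Regular tax:
  299,000 × 11% = 32,890
  137,500 × 24% = 33,000
  → 65,890
  Less jobs credit 2,000 → 63,890

Supplementary minimum tax:
  Adjusted income: 436,500 + 54,000 + 10,500 = 501,000
  Less exemption 118,000 → base 383,000
  383,000 × 17% = 65,110

Excess of supplementary minimum tax over regular tax: 65,110 − 63,890 = 1,220.

1,220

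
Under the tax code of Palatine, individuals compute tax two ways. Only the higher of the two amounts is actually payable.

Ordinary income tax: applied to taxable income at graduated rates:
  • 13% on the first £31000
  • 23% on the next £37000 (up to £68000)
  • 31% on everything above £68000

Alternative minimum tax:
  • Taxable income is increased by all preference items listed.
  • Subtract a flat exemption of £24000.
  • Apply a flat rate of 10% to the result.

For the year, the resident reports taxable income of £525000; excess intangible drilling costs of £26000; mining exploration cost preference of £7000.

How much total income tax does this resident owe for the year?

Alternative minimum tax:
  Adjusted income: £525000 + £26000 + £7000 = £558000
  Less exemption £24000 → base £534000
  £534000 × 10% = £53400

Ordinary income tax:
  £31000 × 13% = £4030
  £37000 × 23% = £8510
  £457000 × 31% = £141670
  → £154210

£154210 > £53400, so the ordinary income tax governs.

£154210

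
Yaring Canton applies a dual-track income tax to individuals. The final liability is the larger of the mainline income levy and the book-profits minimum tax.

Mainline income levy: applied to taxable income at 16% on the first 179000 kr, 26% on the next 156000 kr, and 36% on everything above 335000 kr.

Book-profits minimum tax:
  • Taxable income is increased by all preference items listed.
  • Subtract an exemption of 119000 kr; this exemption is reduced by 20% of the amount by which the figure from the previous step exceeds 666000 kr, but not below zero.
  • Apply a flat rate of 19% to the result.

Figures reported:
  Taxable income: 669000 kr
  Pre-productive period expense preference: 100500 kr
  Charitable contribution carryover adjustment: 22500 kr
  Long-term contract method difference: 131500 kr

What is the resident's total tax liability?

189440 kr

Mainline income levy:
  179000 kr × 16% = 28640 kr
  156000 kr × 26% = 40560 kr
  334000 kr × 36% = 120240 kr
  → 189440 kr

Book-profits minimum tax:
  Adjusted income: 669000 kr + 100500 kr + 22500 kr + 131500 kr = 923500 kr
  Exemption: 119000 kr − 20% × (923500 kr − 666000 kr) = 119000 kr − 51500 kr = 67500 kr
  Base: 923500 kr − 67500 kr = 856000 kr
  856000 kr × 19% = 162640 kr

189440 kr > 162640 kr, so the mainline income levy governs.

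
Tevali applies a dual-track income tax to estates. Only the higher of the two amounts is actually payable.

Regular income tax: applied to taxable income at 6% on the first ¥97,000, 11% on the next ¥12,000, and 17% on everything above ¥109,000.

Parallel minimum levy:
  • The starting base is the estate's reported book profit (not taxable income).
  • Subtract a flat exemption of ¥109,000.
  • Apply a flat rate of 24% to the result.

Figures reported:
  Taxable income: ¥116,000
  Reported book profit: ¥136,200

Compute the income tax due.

¥8,330

Parallel minimum levy:
  Base (reported book profit): ¥136,200
  Less exemption ¥109,000 → base ¥27,200
  ¥27,200 × 24% = ¥6,528

Regular income tax:
  ¥97,000 × 6% = ¥5,820
  ¥12,000 × 11% = ¥1,320
  ¥7,000 × 17% = ¥1,190
  → ¥8,330

¥8,330 > ¥6,528, so the regular income tax governs.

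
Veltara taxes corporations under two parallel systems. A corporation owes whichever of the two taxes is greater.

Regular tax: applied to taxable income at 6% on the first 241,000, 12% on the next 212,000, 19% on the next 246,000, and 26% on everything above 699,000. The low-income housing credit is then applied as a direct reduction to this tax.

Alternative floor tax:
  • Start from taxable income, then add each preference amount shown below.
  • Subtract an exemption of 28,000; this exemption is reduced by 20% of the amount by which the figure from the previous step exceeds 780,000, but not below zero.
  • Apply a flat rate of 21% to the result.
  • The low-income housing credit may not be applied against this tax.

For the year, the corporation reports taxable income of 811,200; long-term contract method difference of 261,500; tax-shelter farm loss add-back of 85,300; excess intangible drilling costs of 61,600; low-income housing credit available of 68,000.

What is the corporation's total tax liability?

Alternative floor tax:
  Adjusted income: 811,200 + 261,500 + 85,300 + 61,600 = 1,219,600
  Exemption: 20% × (1,219,600 − 780,000) = 87,920 ≥ 28,000, so the exemption is fully phased out
  Base: 1,219,600 − 0 = 1,219,600
  1,219,600 × 21% = 256,116

Regular tax:
  241,000 × 6% = 14,460
  212,000 × 12% = 25,440
  246,000 × 19% = 46,740
  112,200 × 26% = 29,172
  → 115,812
  Less low-income housing credit 68,000 → 47,812

256,116 > 47,812, so the alternative floor tax is the binding amount.

256,116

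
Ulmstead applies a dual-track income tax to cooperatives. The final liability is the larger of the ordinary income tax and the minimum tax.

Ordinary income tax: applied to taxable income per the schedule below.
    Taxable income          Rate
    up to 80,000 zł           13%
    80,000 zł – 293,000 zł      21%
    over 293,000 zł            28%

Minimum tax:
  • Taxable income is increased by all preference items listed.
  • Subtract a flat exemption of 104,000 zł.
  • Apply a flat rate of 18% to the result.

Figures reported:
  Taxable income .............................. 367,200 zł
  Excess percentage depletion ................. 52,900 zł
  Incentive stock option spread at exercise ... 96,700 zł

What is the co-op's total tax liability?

Ordinary income tax:
  80,000 zł × 13% = 10,400 zł
  213,000 zł × 21% = 44,730 zł
  74,200 zł × 28% = 20,776 zł
  → 75,906 zł

Minimum tax:
  Adjusted income: 367,200 zł + 52,900 zł + 96,700 zł = 516,800 zł
  Less exemption 104,000 zł → base 412,800 zł
  412,800 zł × 18% = 74,304 zł

75,906 zł > 74,304 zł, so the ordinary income tax governs.

75,906 zł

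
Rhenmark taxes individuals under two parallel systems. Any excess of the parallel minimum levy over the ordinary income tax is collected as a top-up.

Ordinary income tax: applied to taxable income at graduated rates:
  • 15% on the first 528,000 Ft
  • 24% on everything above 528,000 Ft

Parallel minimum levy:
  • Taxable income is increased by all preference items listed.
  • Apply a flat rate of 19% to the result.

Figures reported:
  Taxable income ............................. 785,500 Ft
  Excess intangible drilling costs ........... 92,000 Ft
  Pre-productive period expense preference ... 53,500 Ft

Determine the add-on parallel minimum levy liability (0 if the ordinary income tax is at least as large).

35,890 Ft

Ordinary income tax:
  528,000 Ft × 15% = 79,200 Ft
  257,500 Ft × 24% = 61,800 Ft
  → 141,000 Ft

Parallel minimum levy:
  Adjusted income: 785,500 Ft + 92,000 Ft + 53,500 Ft = 931,000 Ft
  931,000 Ft × 19% = 176,890 Ft

Excess of parallel minimum levy over ordinary income tax: 176,890 Ft − 141,000 Ft = 35,890 Ft.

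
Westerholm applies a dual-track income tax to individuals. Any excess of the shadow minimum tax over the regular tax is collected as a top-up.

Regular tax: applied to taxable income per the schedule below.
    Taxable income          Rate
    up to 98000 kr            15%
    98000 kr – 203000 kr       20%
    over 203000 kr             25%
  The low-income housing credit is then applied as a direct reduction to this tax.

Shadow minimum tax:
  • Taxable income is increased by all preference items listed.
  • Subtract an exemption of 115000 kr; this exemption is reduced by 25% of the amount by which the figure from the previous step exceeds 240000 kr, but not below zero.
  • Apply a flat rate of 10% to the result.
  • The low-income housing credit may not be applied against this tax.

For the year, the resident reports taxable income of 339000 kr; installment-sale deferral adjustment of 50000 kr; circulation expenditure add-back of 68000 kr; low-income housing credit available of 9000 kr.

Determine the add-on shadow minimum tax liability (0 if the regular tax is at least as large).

0 kr

Shadow minimum tax:
  Adjusted income: 339000 kr + 50000 kr + 68000 kr = 457000 kr
  Exemption: 115000 kr − 25% × (457000 kr − 240000 kr) = 115000 kr − 54250 kr = 60750 kr
  Base: 457000 kr − 60750 kr = 396250 kr
  396250 kr × 10% = 39625 kr

Regular tax:
  98000 kr × 15% = 14700 kr
  105000 kr × 20% = 21000 kr
  136000 kr × 25% = 34000 kr
  → 69700 kr
  Less low-income housing credit 9000 kr → 60700 kr

39625 kr ≤ 60700 kr, so no add-on is due.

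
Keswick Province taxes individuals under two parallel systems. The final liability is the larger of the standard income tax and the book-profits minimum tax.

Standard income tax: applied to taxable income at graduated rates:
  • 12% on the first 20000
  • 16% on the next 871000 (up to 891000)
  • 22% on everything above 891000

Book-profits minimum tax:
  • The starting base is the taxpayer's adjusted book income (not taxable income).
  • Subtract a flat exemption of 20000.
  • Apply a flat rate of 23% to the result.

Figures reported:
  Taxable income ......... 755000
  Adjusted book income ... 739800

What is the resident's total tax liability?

165554

Book-profits minimum tax:
  Base (adjusted book income): 739800
  Less exemption 20000 → base 719800
  719800 × 23% = 165554

Standard income tax:
  20000 × 12% = 2400
  735000 × 16% = 117600
  → 120000

165554 > 120000, so the book-profits minimum tax is the binding amount.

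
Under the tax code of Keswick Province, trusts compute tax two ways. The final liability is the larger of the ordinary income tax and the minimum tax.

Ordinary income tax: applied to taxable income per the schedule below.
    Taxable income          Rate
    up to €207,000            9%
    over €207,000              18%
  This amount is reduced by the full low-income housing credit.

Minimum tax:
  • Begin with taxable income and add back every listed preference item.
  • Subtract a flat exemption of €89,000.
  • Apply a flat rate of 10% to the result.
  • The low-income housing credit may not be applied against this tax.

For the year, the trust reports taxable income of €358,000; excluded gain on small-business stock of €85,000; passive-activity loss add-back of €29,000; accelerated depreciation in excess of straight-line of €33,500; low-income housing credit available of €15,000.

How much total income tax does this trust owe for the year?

€41,650

Minimum tax:
  Adjusted income: €358,000 + €85,000 + €29,000 + €33,500 = €505,500
  Less exemption €89,000 → base €416,500
  €416,500 × 10% = €41,650

Ordinary income tax:
  €207,000 × 9% = €18,630
  €151,000 × 18% = €27,180
  → €45,810
  Less low-income housing credit €15,000 → €30,810

€41,650 > €30,810, so the minimum tax is the binding amount.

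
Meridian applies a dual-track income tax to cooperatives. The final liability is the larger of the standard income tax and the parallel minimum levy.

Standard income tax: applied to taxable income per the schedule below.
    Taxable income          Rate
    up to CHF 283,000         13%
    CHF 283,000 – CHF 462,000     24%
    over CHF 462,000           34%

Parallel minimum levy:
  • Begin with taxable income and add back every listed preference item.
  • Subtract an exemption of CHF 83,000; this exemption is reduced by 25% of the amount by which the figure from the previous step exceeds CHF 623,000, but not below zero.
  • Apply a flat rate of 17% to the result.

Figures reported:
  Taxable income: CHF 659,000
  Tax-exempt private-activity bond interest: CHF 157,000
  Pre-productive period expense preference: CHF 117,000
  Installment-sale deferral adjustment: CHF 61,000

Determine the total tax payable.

Standard income tax:
  CHF 283,000 × 13% = CHF 36,790
  CHF 179,000 × 24% = CHF 42,960
  CHF 197,000 × 34% = CHF 66,980
  → CHF 146,730

Parallel minimum levy:
  Adjusted income: CHF 659,000 + CHF 157,000 + CHF 117,000 + CHF 61,000 = CHF 994,000
  Exemption: 25% × (CHF 994,000 − CHF 623,000) = CHF 92,750 ≥ CHF 83,000, so the exemption is fully phased out
  Base: CHF 994,000 − CHF 0 = CHF 994,000
  CHF 994,000 × 17% = CHF 168,980

CHF 168,980 > CHF 146,730, so the parallel minimum levy is the binding amount.

CHF 168,980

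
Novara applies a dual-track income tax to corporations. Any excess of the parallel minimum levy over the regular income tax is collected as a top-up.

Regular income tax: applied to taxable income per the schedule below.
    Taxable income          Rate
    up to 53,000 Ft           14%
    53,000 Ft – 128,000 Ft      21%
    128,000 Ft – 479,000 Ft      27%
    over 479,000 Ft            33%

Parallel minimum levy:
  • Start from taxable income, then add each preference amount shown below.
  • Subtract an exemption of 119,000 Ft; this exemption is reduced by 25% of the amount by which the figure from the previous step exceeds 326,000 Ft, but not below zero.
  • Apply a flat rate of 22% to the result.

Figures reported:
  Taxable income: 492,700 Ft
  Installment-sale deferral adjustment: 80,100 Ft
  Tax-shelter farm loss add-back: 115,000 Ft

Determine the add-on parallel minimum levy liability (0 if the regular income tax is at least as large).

Regular income tax:
  53,000 Ft × 14% = 7,420 Ft
  75,000 Ft × 21% = 15,750 Ft
  351,000 Ft × 27% = 94,770 Ft
  13,700 Ft × 33% = 4,521 Ft
  → 122,461 Ft

Parallel minimum levy:
  Adjusted income: 492,700 Ft + 80,100 Ft + 115,000 Ft = 687,800 Ft
  Exemption: 119,000 Ft − 25% × (687,800 Ft − 326,000 Ft) = 119,000 Ft − 90,450 Ft = 28,550 Ft
  Base: 687,800 Ft − 28,550 Ft = 659,250 Ft
  659,250 Ft × 22% = 145,035 Ft

Excess of parallel minimum levy over regular income tax: 145,035 Ft − 122,461 Ft = 22,574 Ft.

22,574 Ft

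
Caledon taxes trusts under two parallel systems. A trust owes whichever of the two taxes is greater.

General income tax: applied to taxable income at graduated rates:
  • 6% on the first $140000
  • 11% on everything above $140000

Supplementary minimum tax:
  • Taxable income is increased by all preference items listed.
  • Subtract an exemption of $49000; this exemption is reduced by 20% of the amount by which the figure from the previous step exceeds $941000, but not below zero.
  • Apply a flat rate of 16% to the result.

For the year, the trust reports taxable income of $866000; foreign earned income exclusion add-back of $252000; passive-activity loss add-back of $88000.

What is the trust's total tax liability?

$192960

Supplementary minimum tax:
  Adjusted income: $866000 + $252000 + $88000 = $1206000
  Exemption: 20% × ($1206000 − $941000) = $53000 ≥ $49000, so the exemption is fully phased out
  Base: $1206000 − $0 = $1206000
  $1206000 × 16% = $192960

General income tax:
  $140000 × 6% = $8400
  $726000 × 11% = $79860
  → $88260

$192960 > $88260, so the supplementary minimum tax is the binding amount.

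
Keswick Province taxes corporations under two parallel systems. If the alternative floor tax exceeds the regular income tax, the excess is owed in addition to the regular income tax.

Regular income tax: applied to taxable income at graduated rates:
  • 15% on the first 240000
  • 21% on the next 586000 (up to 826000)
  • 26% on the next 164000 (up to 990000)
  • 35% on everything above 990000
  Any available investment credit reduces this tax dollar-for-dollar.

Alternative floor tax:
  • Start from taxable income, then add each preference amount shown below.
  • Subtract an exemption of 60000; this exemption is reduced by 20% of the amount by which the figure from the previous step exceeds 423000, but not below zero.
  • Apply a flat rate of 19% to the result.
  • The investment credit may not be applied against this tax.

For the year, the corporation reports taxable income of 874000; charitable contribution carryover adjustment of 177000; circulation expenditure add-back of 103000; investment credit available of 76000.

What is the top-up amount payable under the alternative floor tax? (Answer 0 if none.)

Alternative floor tax:
  Adjusted income: 874000 + 177000 + 103000 = 1154000
  Exemption: 20% × (1154000 − 423000) = 146200 ≥ 60000, so the exemption is fully phased out
  Base: 1154000 − 0 = 1154000
  1154000 × 19% = 219260

Regular income tax:
  240000 × 15% = 36000
  586000 × 21% = 123060
  48000 × 26% = 12480
  → 171540
  Less investment credit 76000 → 95540

Excess of alternative floor tax over regular income tax: 219260 − 95540 = 123720.

123720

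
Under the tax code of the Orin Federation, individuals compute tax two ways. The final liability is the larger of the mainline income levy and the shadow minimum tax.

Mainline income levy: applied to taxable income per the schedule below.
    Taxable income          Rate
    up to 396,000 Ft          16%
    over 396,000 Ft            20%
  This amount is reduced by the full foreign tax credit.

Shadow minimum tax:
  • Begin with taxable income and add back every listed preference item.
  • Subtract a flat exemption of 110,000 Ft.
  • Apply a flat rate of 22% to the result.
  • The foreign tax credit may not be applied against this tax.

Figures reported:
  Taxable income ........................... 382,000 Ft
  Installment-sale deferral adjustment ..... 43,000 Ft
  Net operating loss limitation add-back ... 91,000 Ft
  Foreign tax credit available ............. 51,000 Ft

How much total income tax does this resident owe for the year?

Shadow minimum tax:
  Adjusted income: 382,000 Ft + 43,000 Ft + 91,000 Ft = 516,000 Ft
  Less exemption 110,000 Ft → base 406,000 Ft
  406,000 Ft × 22% = 89,320 Ft

Mainline income levy:
  382,000 Ft × 16% = 61,120 Ft
  Less foreign tax credit 51,000 Ft → 10,120 Ft

89,320 Ft > 10,120 Ft, so the shadow minimum tax is the binding amount.

89,320 Ft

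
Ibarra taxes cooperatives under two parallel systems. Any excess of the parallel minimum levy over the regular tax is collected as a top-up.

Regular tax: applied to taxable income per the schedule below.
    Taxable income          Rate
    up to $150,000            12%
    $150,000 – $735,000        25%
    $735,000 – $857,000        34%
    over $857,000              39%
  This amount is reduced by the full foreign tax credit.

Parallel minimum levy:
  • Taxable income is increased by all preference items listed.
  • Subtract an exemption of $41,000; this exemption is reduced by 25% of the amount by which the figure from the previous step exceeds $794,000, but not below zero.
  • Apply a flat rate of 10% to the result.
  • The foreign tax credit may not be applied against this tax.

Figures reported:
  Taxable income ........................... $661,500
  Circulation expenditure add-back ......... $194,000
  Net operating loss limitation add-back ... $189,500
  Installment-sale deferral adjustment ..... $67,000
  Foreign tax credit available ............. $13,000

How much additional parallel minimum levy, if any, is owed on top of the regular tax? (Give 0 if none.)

Regular tax:
  $150,000 × 12% = $18,000
  $511,500 × 25% = $127,875
  → $145,875
  Less foreign tax credit $13,000 → $132,875

Parallel minimum levy:
  Adjusted income: $661,500 + $194,000 + $189,500 + $67,000 = $1,112,000
  Exemption: 25% × ($1,112,000 − $794,000) = $79,500 ≥ $41,000, so the exemption is fully phased out
  Base: $1,112,000 − $0 = $1,112,000
  $1,112,000 × 10% = $111,200

$111,200 ≤ $132,875, so no add-on is due.

$0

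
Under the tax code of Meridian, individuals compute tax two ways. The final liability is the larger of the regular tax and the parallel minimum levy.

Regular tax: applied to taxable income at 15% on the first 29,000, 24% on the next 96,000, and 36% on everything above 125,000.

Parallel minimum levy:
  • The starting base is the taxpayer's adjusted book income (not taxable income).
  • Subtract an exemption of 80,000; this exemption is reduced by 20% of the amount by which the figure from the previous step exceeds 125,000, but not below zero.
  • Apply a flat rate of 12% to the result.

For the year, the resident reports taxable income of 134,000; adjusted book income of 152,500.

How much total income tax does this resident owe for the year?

30,630

Parallel minimum levy:
  Base (adjusted book income): 152,500
  Exemption: 80,000 − 20% × (152,500 − 125,000) = 80,000 − 5,500 = 74,500
  Base: 152,500 − 74,500 = 78,000
  78,000 × 12% = 9,360

Regular tax:
  29,000 × 15% = 4,350
  96,000 × 24% = 23,040
  9,000 × 36% = 3,240
  → 30,630

30,630 > 9,360, so the regular tax governs.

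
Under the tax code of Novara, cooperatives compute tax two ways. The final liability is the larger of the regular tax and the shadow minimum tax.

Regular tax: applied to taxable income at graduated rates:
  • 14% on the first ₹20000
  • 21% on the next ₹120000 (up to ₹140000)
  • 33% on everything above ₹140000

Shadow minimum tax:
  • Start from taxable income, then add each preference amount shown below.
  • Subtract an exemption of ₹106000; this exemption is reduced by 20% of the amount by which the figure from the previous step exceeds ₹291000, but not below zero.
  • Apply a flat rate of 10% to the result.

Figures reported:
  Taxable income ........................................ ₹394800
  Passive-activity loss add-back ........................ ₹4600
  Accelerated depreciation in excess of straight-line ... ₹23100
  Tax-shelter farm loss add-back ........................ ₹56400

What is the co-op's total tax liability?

Regular tax:
  ₹20000 × 14% = ₹2800
  ₹120000 × 21% = ₹25200
  ₹254800 × 33% = ₹84084
  → ₹112084

Shadow minimum tax:
  Adjusted income: ₹394800 + ₹4600 + ₹23100 + ₹56400 = ₹478900
  Exemption: ₹106000 − 20% × (₹478900 − ₹291000) = ₹106000 − ₹37580 = ₹68420
  Base: ₹478900 − ₹68420 = ₹410480
  ₹410480 × 10% = ₹41048

₹112084 > ₹41048, so the regular tax governs.

₹112084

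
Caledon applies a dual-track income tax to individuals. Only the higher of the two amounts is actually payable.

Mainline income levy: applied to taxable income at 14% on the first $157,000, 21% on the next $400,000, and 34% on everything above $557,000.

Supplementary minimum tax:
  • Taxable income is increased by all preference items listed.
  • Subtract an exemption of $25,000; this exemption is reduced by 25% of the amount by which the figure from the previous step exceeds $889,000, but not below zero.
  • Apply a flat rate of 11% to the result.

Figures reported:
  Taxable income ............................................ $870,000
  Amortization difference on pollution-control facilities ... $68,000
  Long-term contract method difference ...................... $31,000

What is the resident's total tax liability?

$212,400

Mainline income levy:
  $157,000 × 14% = $21,980
  $400,000 × 21% = $84,000
  $313,000 × 34% = $106,420
  → $212,400

Supplementary minimum tax:
  Adjusted income: $870,000 + $68,000 + $31,000 = $969,000
  Exemption: $25,000 − 25% × ($969,000 − $889,000) = $25,000 − $20,000 = $5,000
  Base: $969,000 − $5,000 = $964,000
  $964,000 × 11% = $106,040

$212,400 > $106,040, so the mainline income levy governs.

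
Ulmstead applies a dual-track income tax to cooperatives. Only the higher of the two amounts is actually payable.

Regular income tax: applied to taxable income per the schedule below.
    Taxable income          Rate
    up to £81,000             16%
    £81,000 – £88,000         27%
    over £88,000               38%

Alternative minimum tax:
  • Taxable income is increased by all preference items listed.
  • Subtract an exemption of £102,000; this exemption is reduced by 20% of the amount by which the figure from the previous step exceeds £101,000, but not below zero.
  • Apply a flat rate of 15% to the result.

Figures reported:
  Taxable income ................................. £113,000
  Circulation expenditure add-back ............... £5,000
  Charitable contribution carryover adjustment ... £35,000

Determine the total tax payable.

£24,350

Regular income tax:
  £81,000 × 16% = £12,960
  £7,000 × 27% = £1,890
  £25,000 × 38% = £9,500
  → £24,350

Alternative minimum tax:
  Adjusted income: £113,000 + £5,000 + £35,000 = £153,000
  Exemption: £102,000 − 20% × (£153,000 − £101,000) = £102,000 − £10,400 = £91,600
  Base: £153,000 − £91,600 = £61,400
  £61,400 × 15% = £9,210

£24,350 > £9,210, so the regular income tax governs.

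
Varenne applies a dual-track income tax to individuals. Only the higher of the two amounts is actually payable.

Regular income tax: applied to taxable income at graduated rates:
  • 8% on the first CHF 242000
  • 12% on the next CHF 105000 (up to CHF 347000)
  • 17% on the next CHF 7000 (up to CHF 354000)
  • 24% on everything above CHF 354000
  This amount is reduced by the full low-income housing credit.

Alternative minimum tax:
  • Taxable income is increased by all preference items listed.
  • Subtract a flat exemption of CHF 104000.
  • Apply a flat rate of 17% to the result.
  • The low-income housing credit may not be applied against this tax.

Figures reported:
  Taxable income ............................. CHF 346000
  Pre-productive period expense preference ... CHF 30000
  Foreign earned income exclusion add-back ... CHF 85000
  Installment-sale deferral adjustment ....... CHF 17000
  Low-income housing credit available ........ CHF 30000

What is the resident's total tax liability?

Regular income tax:
  CHF 242000 × 8% = CHF 19360
  CHF 104000 × 12% = CHF 12480
  → CHF 31840
  Less low-income housing credit CHF 30000 → CHF 1840

Alternative minimum tax:
  Adjusted income: CHF 346000 + CHF 30000 + CHF 85000 + CHF 17000 = CHF 478000
  Less exemption CHF 104000 → base CHF 374000
  CHF 374000 × 17% = CHF 63580

CHF 63580 > CHF 1840, so the alternative minimum tax is the binding amount.

CHF 63580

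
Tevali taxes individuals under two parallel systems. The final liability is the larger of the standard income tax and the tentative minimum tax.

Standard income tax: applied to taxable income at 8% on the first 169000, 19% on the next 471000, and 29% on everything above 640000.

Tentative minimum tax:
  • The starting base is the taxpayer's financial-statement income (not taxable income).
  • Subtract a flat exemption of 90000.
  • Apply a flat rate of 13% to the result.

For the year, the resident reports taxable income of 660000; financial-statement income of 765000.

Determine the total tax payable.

Standard income tax:
  169000 × 8% = 13520
  471000 × 19% = 89490
  20000 × 29% = 5800
  → 108810

Tentative minimum tax:
  Base (financial-statement income): 765000
  Less exemption 90000 → base 675000
  675000 × 13% = 87750

108810 > 87750, so the standard income tax governs.

108810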